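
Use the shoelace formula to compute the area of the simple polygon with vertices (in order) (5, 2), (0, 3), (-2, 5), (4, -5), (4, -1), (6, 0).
Area = 45/2

Shoelace formula: Area = (1/2) |Σ_i (x_i · y_{i+1} − x_{i+1} · y_i)| (indices mod n). Compute each cross term:
  (5)(3) − (0)(2) = 15
  (0)(5) − (-2)(3) = 6
  (-2)(-5) − (4)(5) = -10
  (4)(-1) − (4)(-5) = 16
  (4)(0) − (6)(-1) = 6
  (6)(2) − (5)(0) = 12
Sum = 45, so (signed) Area = 45/2 = 45/2, |Area| = 45/2.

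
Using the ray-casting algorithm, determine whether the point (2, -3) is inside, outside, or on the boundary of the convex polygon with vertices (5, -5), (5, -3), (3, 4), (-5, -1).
The point (2, -3) lies strictly inside the polygon

Cast a horizontal ray to the right from the query point and count how many polygon edges it crosses (each edge strictly once or zero times, handled with the usual half-open convention). 
Parity of crossings → odd ⇒ inside.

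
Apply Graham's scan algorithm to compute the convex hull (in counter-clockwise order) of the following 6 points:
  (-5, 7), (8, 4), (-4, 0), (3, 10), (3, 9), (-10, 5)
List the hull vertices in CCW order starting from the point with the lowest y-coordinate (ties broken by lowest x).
Hull (CCW) = [(-4, 0), (8, 4), (3, 10), (-5, 7), (-10, 5)]

Graham scan procedure:
  1. Find the pivot p₀ = point with lowest y (tie → lowest x): (-4, 0).
  2. Sort the remaining points by polar angle around p₀.
  3. Walk through sorted points, maintaining a stack; pop the top while the last three entries make a non-left turn (cross product ≤ 0).
  4. Final stack is the convex hull in CCW order: (-4, 0), (8, 4), (3, 10), (-5, 7), (-10, 5).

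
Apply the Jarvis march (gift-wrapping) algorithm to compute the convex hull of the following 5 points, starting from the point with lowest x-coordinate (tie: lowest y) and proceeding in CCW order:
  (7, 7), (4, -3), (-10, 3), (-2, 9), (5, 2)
Hull (CCW) = [(-10, 3), (4, -3), (7, 7), (-2, 9)]

Jarvis march: at each step, from the current hull vertex p, select the next vertex q as the point such that every other point lies strictly to the left of (or on) the directed line p → q. (Equivalently: for every other point r, the cross product (q − p) × (r − p) ≥ 0.)
Starting point (lowest x, tie lowest y): (-10, 3). Wrap until returning to start. Resulting hull: (-10, 3), (4, -3), (7, 7), (-2, 9).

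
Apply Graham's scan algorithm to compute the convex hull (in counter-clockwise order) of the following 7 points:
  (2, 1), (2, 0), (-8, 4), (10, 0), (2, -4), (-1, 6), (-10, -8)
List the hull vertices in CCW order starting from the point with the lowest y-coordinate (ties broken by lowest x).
Hull (CCW) = [(-10, -8), (2, -4), (10, 0), (-1, 6), (-8, 4)]

Graham scan procedure:
  1. Find the pivot p₀ = point with lowest y (tie → lowest x): (-10, -8).
  2. Sort the remaining points by polar angle around p₀.
  3. Walk through sorted points, maintaining a stack; pop the top while the last three entries make a non-left turn (cross product ≤ 0).
  4. Final stack is the convex hull in CCW order: (-10, -8), (2, -4), (10, 0), (-1, 6), (-8, 4).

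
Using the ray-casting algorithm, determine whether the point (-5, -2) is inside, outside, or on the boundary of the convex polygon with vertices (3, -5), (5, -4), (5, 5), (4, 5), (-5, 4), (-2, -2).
The point (-5, -2) lies strictly outside the polygon

Cast a horizontal ray to the right from the query point and count how many polygon edges it crosses (each edge strictly once or zero times, handled with the usual half-open convention). 
Parity of crossings → even ⇒ outside.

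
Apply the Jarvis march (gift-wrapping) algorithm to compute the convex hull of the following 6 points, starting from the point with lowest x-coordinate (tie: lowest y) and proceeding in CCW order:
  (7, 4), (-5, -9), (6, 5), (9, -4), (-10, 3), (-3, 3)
Hull (CCW) = [(-10, 3), (-5, -9), (9, -4), (7, 4), (6, 5)]

Jarvis march: at each step, from the current hull vertex p, select the next vertex q as the point such that every other point lies strictly to the left of (or on) the directed line p → q. (Equivalently: for every other point r, the cross product (q − p) × (r − p) ≥ 0.)
Starting point (lowest x, tie lowest y): (-10, 3). Wrap until returning to start. Resulting hull: (-10, 3), (-5, -9), (9, -4), (7, 4), (6, 5).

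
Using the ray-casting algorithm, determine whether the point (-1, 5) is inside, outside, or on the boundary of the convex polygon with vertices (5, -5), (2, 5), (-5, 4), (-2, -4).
The point (-1, 5) lies strictly outside the polygon

Cast a horizontal ray to the right from the query point and count how many polygon edges it crosses (each edge strictly once or zero times, handled with the usual half-open convention). 
Parity of crossings → even ⇒ outside.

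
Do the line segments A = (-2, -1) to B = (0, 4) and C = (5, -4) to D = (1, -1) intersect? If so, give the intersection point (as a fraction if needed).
No (intersection of containing lines falls outside at least one segment)

Parametrize and solve: t = 9/26, s = 41/26. At least one of these is outside [0, 1], so the segments do not intersect.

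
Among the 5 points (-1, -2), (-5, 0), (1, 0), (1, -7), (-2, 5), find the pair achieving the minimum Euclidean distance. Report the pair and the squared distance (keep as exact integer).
Pair = ((-1, -2), (1, 0)); squared distance = 8

Compute all C(5, 2) = 10 pairwise squared distances (x_i − x_j)² + (y_i − y_j)². The minimum is 8, attained by the pair ((-1, -2), (1, 0)).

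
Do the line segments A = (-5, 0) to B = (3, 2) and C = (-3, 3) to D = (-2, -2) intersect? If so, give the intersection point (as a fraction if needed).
Yes; intersection at (-53/21, 13/21) (t = 13/42 on AB, s = 10/21 on CD)

Parametrize AB as A + t(B − A) = (-5 + 8 t, 0 + 2 t) and CD as C + s(D − C) = (-3 + 1 s, 3 + -5 s). Solve the linear system for (t, s). Determinant = 42 ≠ 0, so a unique intersection of the containing lines exists. Solution: t = 13/42, s = 10/21 — both in [0, 1], so the segments cross. Intersection point: (-53/21, 13/21).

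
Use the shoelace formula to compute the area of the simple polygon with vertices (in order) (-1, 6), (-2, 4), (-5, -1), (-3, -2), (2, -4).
Area = 61/2

Shoelace formula: Area = (1/2) |Σ_i (x_i · y_{i+1} − x_{i+1} · y_i)| (indices mod n). Compute each cross term:
  (-1)(4) − (-2)(6) = 8
  (-2)(-1) − (-5)(4) = 22
  (-5)(-2) − (-3)(-1) = 7
  (-3)(-4) − (2)(-2) = 16
  (2)(6) − (-1)(-4) = 8
Sum = 61, so (signed) Area = 61/2 = 61/2, |Area| = 61/2.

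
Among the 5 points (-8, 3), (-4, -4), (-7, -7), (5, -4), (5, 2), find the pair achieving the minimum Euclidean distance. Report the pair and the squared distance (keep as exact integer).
Pair = ((-4, -4), (-7, -7)); squared distance = 18

Compute all C(5, 2) = 10 pairwise squared distances (x_i − x_j)² + (y_i − y_j)². The minimum is 18, attained by the pair ((-4, -4), (-7, -7)).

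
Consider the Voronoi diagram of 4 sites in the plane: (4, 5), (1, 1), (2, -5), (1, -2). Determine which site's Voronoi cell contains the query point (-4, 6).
Nearest site = (1, 1)

The Voronoi cell of site s contains exactly those query points closer to s than to any other site. Compute squared distances from q = (-4, 6) to each site:
  (1 − -4)² + (1 − 6)² = 50
  (4 − -4)² + (5 − 6)² = 65
  (1 − -4)² + (-2 − 6)² = 89
  (2 − -4)² + (-5 − 6)² = 157
Minimum is attained by (1, 1), so q lies in its Voronoi cell.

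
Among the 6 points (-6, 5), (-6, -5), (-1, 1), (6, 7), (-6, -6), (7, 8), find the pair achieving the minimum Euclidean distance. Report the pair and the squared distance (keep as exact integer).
Pair = ((-6, -5), (-6, -6)); squared distance = 1

Compute all C(6, 2) = 15 pairwise squared distances (x_i − x_j)² + (y_i − y_j)². The minimum is 1, attained by the pair ((-6, -5), (-6, -6)).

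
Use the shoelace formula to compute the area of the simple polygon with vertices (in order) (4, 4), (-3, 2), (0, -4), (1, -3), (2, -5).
Area = 65/2

Shoelace formula: Area = (1/2) |Σ_i (x_i · y_{i+1} − x_{i+1} · y_i)| (indices mod n). Compute each cross term:
  (4)(2) − (-3)(4) = 20
  (-3)(-4) − (0)(2) = 12
  (0)(-3) − (1)(-4) = 4
  (1)(-5) − (2)(-3) = 1
  (2)(4) − (4)(-5) = 28
Sum = 65, so (signed) Area = 65/2 = 65/2, |Area| = 65/2.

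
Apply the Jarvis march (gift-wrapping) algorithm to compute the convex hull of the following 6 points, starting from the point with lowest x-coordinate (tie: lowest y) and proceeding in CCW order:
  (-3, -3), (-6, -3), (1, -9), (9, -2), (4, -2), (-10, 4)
Hull (CCW) = [(-10, 4), (-6, -3), (1, -9), (9, -2)]

Jarvis march: at each step, from the current hull vertex p, select the next vertex q as the point such that every other point lies strictly to the left of (or on) the directed line p → q. (Equivalently: for every other point r, the cross product (q − p) × (r − p) ≥ 0.)
Starting point (lowest x, tie lowest y): (-10, 4). Wrap until returning to start. Resulting hull: (-10, 4), (-6, -3), (1, -9), (9, -2).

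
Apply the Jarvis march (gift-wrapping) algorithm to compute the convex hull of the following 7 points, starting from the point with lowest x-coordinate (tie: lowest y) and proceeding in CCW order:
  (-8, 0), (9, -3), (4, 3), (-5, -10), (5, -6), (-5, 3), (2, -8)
Hull (CCW) = [(-8, 0), (-5, -10), (2, -8), (5, -6), (9, -3), (4, 3), (-5, 3)]

Jarvis march: at each step, from the current hull vertex p, select the next vertex q as the point such that every other point lies strictly to the left of (or on) the directed line p → q. (Equivalently: for every other point r, the cross product (q − p) × (r − p) ≥ 0.)
Starting point (lowest x, tie lowest y): (-8, 0). Wrap until returning to start. Resulting hull: (-8, 0), (-5, -10), (2, -8), (5, -6), (9, -3), (4, 3), (-5, 3).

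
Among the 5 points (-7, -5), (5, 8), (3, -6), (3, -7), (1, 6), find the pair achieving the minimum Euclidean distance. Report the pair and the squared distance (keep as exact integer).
Pair = ((3, -6), (3, -7)); squared distance = 1

Compute all C(5, 2) = 10 pairwise squared distances (x_i − x_j)² + (y_i − y_j)². The minimum is 1, attained by the pair ((3, -6), (3, -7)).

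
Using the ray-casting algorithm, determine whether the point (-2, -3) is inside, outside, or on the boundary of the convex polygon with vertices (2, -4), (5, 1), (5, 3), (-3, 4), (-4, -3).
The point (-2, -3) lies strictly inside the polygon

Cast a horizontal ray to the right from the query point and count how many polygon edges it crosses (each edge strictly once or zero times, handled with the usual half-open convention). 
Parity of crossings → odd ⇒ inside.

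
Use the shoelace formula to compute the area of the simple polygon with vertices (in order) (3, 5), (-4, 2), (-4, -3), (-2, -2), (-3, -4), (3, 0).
Area = 77/2

Shoelace formula: Area = (1/2) |Σ_i (x_i · y_{i+1} − x_{i+1} · y_i)| (indices mod n). Compute each cross term:
  (3)(2) − (-4)(5) = 26
  (-4)(-3) − (-4)(2) = 20
  (-4)(-2) − (-2)(-3) = 2
  (-2)(-4) − (-3)(-2) = 2
  (-3)(0) − (3)(-4) = 12
  (3)(5) − (3)(0) = 15
Sum = 77, so (signed) Area = 77/2 = 77/2, |Area| = 77/2.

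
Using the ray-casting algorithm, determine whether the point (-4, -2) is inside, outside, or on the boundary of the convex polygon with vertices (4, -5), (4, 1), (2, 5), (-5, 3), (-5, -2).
The point (-4, -2) lies strictly inside the polygon

Cast a horizontal ray to the right from the query point and count how many polygon edges it crosses (each edge strictly once or zero times, handled with the usual half-open convention). 
Parity of crossings → odd ⇒ inside.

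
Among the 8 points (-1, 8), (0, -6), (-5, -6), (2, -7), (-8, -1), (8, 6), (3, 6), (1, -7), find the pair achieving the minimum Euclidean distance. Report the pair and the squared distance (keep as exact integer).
Pair = ((2, -7), (1, -7)); squared distance = 1

Compute all C(8, 2) = 28 pairwise squared distances (x_i − x_j)² + (y_i − y_j)². The minimum is 1, attained by the pair ((2, -7), (1, -7)).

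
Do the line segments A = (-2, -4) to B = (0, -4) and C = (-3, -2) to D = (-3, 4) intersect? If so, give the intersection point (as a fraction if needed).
No (intersection of containing lines falls outside at least one segment)

Parametrize and solve: t = -1/2, s = -1/3. At least one of these is outside [0, 1], so the segments do not intersect.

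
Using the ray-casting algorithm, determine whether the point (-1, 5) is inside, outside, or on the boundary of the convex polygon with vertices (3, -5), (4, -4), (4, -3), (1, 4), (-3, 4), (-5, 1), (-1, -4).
The point (-1, 5) lies strictly outside the polygon

Cast a horizontal ray to the right from the query point and count how many polygon edges it crosses (each edge strictly once or zero times, handled with the usual half-open convention). 
Parity of crossings → even ⇒ outside.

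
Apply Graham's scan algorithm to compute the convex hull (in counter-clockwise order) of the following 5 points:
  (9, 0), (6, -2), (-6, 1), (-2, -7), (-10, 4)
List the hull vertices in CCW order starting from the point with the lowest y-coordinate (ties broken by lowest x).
Hull (CCW) = [(-2, -7), (6, -2), (9, 0), (-10, 4)]

Graham scan procedure:
  1. Find the pivot p₀ = point with lowest y (tie → lowest x): (-2, -7).
  2. Sort the remaining points by polar angle around p₀.
  3. Walk through sorted points, maintaining a stack; pop the top while the last three entries make a non-left turn (cross product ≤ 0).
  4. Final stack is the convex hull in CCW order: (-2, -7), (6, -2), (9, 0), (-10, 4).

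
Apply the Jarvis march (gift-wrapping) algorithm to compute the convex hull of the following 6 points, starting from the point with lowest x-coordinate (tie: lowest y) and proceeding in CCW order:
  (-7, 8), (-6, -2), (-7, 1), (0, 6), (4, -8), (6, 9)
Hull (CCW) = [(-7, 1), (-6, -2), (4, -8), (6, 9), (-7, 8)]

Jarvis march: at each step, from the current hull vertex p, select the next vertex q as the point such that every other point lies strictly to the left of (or on) the directed line p → q. (Equivalently: for every other point r, the cross product (q − p) × (r − p) ≥ 0.)
Starting point (lowest x, tie lowest y): (-7, 1). Wrap until returning to start. Resulting hull: (-7, 1), (-6, -2), (4, -8), (6, 9), (-7, 8).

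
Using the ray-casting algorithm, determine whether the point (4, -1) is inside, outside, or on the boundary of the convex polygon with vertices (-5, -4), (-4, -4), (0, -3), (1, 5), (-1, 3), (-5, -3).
The point (4, -1) lies strictly outside the polygon

Cast a horizontal ray to the right from the query point and count how many polygon edges it crosses (each edge strictly once or zero times, handled with the usual half-open convention). 
Parity of crossings → even ⇒ outside.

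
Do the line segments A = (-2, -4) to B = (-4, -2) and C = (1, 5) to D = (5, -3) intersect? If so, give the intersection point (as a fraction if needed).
No (intersection of containing lines falls outside at least one segment)

Parametrize and solve: t = -15/2, s = 3. At least one of these is outside [0, 1], so the segments do not intersect.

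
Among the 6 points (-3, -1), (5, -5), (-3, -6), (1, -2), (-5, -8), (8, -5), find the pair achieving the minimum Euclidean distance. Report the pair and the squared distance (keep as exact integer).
Pair = ((-3, -6), (-5, -8)); squared distance = 8

Compute all C(6, 2) = 15 pairwise squared distances (x_i − x_j)² + (y_i − y_j)². The minimum is 8, attained by the pair ((-3, -6), (-5, -8)).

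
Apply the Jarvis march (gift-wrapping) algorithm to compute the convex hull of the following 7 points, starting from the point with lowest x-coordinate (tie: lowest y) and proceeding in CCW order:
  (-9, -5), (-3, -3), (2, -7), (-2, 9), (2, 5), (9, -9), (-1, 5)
Hull (CCW) = [(-9, -5), (9, -9), (2, 5), (-2, 9)]

Jarvis march: at each step, from the current hull vertex p, select the next vertex q as the point such that every other point lies strictly to the left of (or on) the directed line p → q. (Equivalently: for every other point r, the cross product (q − p) × (r − p) ≥ 0.)
Starting point (lowest x, tie lowest y): (-9, -5). Wrap until returning to start. Resulting hull: (-9, -5), (9, -9), (2, 5), (-2, 9).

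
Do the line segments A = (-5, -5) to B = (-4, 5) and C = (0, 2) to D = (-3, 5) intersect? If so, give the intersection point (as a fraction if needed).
No (intersection of containing lines falls outside at least one segment)

Parametrize and solve: t = 12/11, s = 43/33. At least one of these is outside [0, 1], so the segments do not intersect.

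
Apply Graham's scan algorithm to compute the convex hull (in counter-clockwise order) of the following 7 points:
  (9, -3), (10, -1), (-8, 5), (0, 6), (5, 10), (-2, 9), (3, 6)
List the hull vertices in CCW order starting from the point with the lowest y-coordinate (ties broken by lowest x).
Hull (CCW) = [(9, -3), (10, -1), (5, 10), (-2, 9), (-8, 5)]

Graham scan procedure:
  1. Find the pivot p₀ = point with lowest y (tie → lowest x): (9, -3).
  2. Sort the remaining points by polar angle around p₀.
  3. Walk through sorted points, maintaining a stack; pop the top while the last three entries make a non-left turn (cross product ≤ 0).
  4. Final stack is the convex hull in CCW order: (9, -3), (10, -1), (5, 10), (-2, 9), (-8, 5).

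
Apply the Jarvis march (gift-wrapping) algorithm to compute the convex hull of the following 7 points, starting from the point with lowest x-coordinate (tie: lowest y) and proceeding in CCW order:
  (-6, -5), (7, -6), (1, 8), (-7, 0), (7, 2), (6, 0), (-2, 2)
Hull (CCW) = [(-7, 0), (-6, -5), (7, -6), (7, 2), (1, 8)]

Jarvis march: at each step, from the current hull vertex p, select the next vertex q as the point such that every other point lies strictly to the left of (or on) the directed line p → q. (Equivalently: for every other point r, the cross product (q − p) × (r − p) ≥ 0.)
Starting point (lowest x, tie lowest y): (-7, 0). Wrap until returning to start. Resulting hull: (-7, 0), (-6, -5), (7, -6), (7, 2), (1, 8).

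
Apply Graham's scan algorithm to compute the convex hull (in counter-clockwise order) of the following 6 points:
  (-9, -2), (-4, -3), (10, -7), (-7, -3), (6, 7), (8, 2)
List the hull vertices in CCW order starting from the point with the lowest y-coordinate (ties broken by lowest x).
Hull (CCW) = [(10, -7), (8, 2), (6, 7), (-9, -2), (-7, -3)]

Graham scan procedure:
  1. Find the pivot p₀ = point with lowest y (tie → lowest x): (10, -7).
  2. Sort the remaining points by polar angle around p₀.
  3. Walk through sorted points, maintaining a stack; pop the top while the last three entries make a non-left turn (cross product ≤ 0).
  4. Final stack is the convex hull in CCW order: (10, -7), (8, 2), (6, 7), (-9, -2), (-7, -3).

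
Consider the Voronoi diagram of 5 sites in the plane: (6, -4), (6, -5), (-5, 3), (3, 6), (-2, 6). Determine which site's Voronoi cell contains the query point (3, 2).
Nearest site = (3, 6)

The Voronoi cell of site s contains exactly those query points closer to s than to any other site. Compute squared distances from q = (3, 2) to each site:
  (3 − 3)² + (6 − 2)² = 16
  (-2 − 3)² + (6 − 2)² = 41
  (6 − 3)² + (-4 − 2)² = 45
  (6 − 3)² + (-5 − 2)² = 58
  (-5 − 3)² + (3 − 2)² = 65
Minimum is attained by (3, 6), so q lies in its Voronoi cell.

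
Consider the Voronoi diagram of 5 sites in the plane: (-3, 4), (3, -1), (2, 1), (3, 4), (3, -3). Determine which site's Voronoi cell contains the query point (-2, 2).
Nearest site = (-3, 4)

The Voronoi cell of site s contains exactly those query points closer to s than to any other site. Compute squared distances from q = (-2, 2) to each site:
  (-3 − -2)² + (4 − 2)² = 5
  (2 − -2)² + (1 − 2)² = 17
  (3 − -2)² + (4 − 2)² = 29
  (3 − -2)² + (-1 − 2)² = 34
  (3 − -2)² + (-3 − 2)² = 50
Minimum is attained by (-3, 4), so q lies in its Voronoi cell.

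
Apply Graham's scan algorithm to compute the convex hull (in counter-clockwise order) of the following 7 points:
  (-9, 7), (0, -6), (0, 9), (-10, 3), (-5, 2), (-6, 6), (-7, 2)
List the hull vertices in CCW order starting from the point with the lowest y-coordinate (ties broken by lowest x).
Hull (CCW) = [(0, -6), (0, 9), (-9, 7), (-10, 3)]

Graham scan procedure:
  1. Find the pivot p₀ = point with lowest y (tie → lowest x): (0, -6).
  2. Sort the remaining points by polar angle around p₀.
  3. Walk through sorted points, maintaining a stack; pop the top while the last three entries make a non-left turn (cross product ≤ 0).
  4. Final stack is the convex hull in CCW order: (0, -6), (0, 9), (-9, 7), (-10, 3).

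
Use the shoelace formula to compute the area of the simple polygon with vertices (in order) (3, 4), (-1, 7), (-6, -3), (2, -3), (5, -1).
Area = 65

Shoelace formula: Area = (1/2) |Σ_i (x_i · y_{i+1} − x_{i+1} · y_i)| (indices mod n). Compute each cross term:
  (3)(7) − (-1)(4) = 25
  (-1)(-3) − (-6)(7) = 45
  (-6)(-3) − (2)(-3) = 24
  (2)(-1) − (5)(-3) = 13
  (5)(4) − (3)(-1) = 23
Sum = 130, so (signed) Area = 130/2 = 65, |Area| = 65.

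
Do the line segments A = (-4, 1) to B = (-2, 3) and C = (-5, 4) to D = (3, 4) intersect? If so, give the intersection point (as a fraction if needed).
No (intersection of containing lines falls outside at least one segment)

Parametrize and solve: t = 3/2, s = 1/2. At least one of these is outside [0, 1], so the segments do not intersect.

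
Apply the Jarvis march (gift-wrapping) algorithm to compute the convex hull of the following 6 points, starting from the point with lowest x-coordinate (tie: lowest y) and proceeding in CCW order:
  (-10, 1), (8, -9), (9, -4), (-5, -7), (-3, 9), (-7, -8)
Hull (CCW) = [(-10, 1), (-7, -8), (8, -9), (9, -4), (-3, 9)]

Jarvis march: at each step, from the current hull vertex p, select the next vertex q as the point such that every other point lies strictly to the left of (or on) the directed line p → q. (Equivalently: for every other point r, the cross product (q − p) × (r − p) ≥ 0.)
Starting point (lowest x, tie lowest y): (-10, 1). Wrap until returning to start. Resulting hull: (-10, 1), (-7, -8), (8, -9), (9, -4), (-3, 9).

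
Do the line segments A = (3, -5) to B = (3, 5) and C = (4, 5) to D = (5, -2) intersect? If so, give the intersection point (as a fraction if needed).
No (intersection of containing lines falls outside at least one segment)

Parametrize and solve: t = 17/10, s = -1. At least one of these is outside [0, 1], so the segments do not intersect.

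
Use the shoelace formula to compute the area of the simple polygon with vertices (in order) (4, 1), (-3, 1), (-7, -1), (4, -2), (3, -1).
Area = 22

Shoelace formula: Area = (1/2) |Σ_i (x_i · y_{i+1} − x_{i+1} · y_i)| (indices mod n). Compute each cross term:
  (4)(1) − (-3)(1) = 7
  (-3)(-1) − (-7)(1) = 10
  (-7)(-2) − (4)(-1) = 18
  (4)(-1) − (3)(-2) = 2
  (3)(1) − (4)(-1) = 7
Sum = 44, so (signed) Area = 44/2 = 22, |Area| = 22.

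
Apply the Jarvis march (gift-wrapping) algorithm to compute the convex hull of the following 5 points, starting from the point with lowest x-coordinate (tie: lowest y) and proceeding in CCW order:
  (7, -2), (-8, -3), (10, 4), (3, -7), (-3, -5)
Hull (CCW) = [(-8, -3), (-3, -5), (3, -7), (7, -2), (10, 4)]

Jarvis march: at each step, from the current hull vertex p, select the next vertex q as the point such that every other point lies strictly to the left of (or on) the directed line p → q. (Equivalently: for every other point r, the cross product (q − p) × (r − p) ≥ 0.)
Starting point (lowest x, tie lowest y): (-8, -3). Wrap until returning to start. Resulting hull: (-8, -3), (-3, -5), (3, -7), (7, -2), (10, 4).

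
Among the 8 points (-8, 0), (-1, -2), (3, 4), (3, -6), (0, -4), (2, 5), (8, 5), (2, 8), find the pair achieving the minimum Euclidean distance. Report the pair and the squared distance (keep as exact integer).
Pair = ((3, 4), (2, 5)); squared distance = 2

Compute all C(8, 2) = 28 pairwise squared distances (x_i − x_j)² + (y_i − y_j)². The minimum is 2, attained by the pair ((3, 4), (2, 5)).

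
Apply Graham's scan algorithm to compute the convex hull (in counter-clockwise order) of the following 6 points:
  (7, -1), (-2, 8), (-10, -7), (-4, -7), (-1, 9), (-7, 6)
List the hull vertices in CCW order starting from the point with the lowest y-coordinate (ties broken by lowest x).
Hull (CCW) = [(-10, -7), (-4, -7), (7, -1), (-1, 9), (-7, 6)]

Graham scan procedure:
  1. Find the pivot p₀ = point with lowest y (tie → lowest x): (-10, -7).
  2. Sort the remaining points by polar angle around p₀.
  3. Walk through sorted points, maintaining a stack; pop the top while the last three entries make a non-left turn (cross product ≤ 0).
  4. Final stack is the convex hull in CCW order: (-10, -7), (-4, -7), (7, -1), (-1, 9), (-7, 6).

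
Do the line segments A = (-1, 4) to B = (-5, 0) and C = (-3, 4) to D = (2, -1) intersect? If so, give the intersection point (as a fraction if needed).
Yes; intersection at (-2, 3) (t = 1/4 on AB, s = 1/5 on CD)

Parametrize AB as A + t(B − A) = (-1 + -4 t, 4 + -4 t) and CD as C + s(D − C) = (-3 + 5 s, 4 + -5 s). Solve the linear system for (t, s). Determinant = -40 ≠ 0, so a unique intersection of the containing lines exists. Solution: t = 1/4, s = 1/5 — both in [0, 1], so the segments cross. Intersection point: (-2, 3).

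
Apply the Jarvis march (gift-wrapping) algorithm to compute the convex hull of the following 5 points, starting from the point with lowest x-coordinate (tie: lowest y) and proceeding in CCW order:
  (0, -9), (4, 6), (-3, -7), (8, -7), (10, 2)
Hull (CCW) = [(-3, -7), (0, -9), (8, -7), (10, 2), (4, 6)]

Jarvis march: at each step, from the current hull vertex p, select the next vertex q as the point such that every other point lies strictly to the left of (or on) the directed line p → q. (Equivalently: for every other point r, the cross product (q − p) × (r − p) ≥ 0.)
Starting point (lowest x, tie lowest y): (-3, -7). Wrap until returning to start. Resulting hull: (-3, -7), (0, -9), (8, -7), (10, 2), (4, 6).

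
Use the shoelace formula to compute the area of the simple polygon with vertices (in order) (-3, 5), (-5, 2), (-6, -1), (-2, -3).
Area = 33/2

Shoelace formula: Area = (1/2) |Σ_i (x_i · y_{i+1} − x_{i+1} · y_i)| (indices mod n). Compute each cross term:
  (-3)(2) − (-5)(5) = 19
  (-5)(-1) − (-6)(2) = 17
  (-6)(-3) − (-2)(-1) = 16
  (-2)(5) − (-3)(-3) = -19
Sum = 33, so (signed) Area = 33/2 = 33/2, |Area| = 33/2.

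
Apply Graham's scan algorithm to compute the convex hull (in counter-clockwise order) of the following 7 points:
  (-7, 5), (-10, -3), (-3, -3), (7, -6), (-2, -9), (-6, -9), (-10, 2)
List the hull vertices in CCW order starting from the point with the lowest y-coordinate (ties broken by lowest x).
Hull (CCW) = [(-6, -9), (-2, -9), (7, -6), (-7, 5), (-10, 2), (-10, -3)]

Graham scan procedure:
  1. Find the pivot p₀ = point with lowest y (tie → lowest x): (-6, -9).
  2. Sort the remaining points by polar angle around p₀.
  3. Walk through sorted points, maintaining a stack; pop the top while the last three entries make a non-left turn (cross product ≤ 0).
  4. Final stack is the convex hull in CCW order: (-6, -9), (-2, -9), (7, -6), (-7, 5), (-10, 2), (-10, -3).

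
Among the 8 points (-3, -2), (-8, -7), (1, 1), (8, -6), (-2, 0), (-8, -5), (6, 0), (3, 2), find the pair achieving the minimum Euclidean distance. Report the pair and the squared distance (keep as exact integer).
Pair = ((-8, -7), (-8, -5)); squared distance = 4

Compute all C(8, 2) = 28 pairwise squared distances (x_i − x_j)² + (y_i − y_j)². The minimum is 4, attained by the pair ((-8, -7), (-8, -5)).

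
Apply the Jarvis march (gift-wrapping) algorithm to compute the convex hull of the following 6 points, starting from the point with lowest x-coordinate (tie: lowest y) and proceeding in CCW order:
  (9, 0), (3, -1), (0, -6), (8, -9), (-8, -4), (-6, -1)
Hull (CCW) = [(-8, -4), (8, -9), (9, 0), (-6, -1)]

Jarvis march: at each step, from the current hull vertex p, select the next vertex q as the point such that every other point lies strictly to the left of (or on) the directed line p → q. (Equivalently: for every other point r, the cross product (q − p) × (r − p) ≥ 0.)
Starting point (lowest x, tie lowest y): (-8, -4). Wrap until returning to start. Resulting hull: (-8, -4), (8, -9), (9, 0), (-6, -1).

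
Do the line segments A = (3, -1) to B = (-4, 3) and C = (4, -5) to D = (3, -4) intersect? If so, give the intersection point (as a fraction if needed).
No (intersection of containing lines falls outside at least one segment)

Parametrize and solve: t = 1, s = 8. At least one of these is outside [0, 1], so the segments do not intersect.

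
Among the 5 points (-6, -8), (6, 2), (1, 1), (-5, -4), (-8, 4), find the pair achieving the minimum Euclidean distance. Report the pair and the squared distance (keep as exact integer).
Pair = ((-6, -8), (-5, -4)); squared distance = 17

Compute all C(5, 2) = 10 pairwise squared distances (x_i − x_j)² + (y_i − y_j)². The minimum is 17, attained by the pair ((-6, -8), (-5, -4)).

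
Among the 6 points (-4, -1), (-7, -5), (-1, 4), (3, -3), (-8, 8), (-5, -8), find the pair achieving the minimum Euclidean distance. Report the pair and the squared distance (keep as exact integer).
Pair = ((-7, -5), (-5, -8)); squared distance = 13

Compute all C(6, 2) = 15 pairwise squared distances (x_i − x_j)² + (y_i − y_j)². The minimum is 13, attained by the pair ((-7, -5), (-5, -8)).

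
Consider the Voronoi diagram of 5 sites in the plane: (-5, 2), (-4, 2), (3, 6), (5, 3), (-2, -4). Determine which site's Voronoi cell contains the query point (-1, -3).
Nearest site = (-2, -4)

The Voronoi cell of site s contains exactly those query points closer to s than to any other site. Compute squared distances from q = (-1, -3) to each site:
  (-2 − -1)² + (-4 − -3)² = 2
  (-4 − -1)² + (2 − -3)² = 34
  (-5 − -1)² + (2 − -3)² = 41
  (5 − -1)² + (3 − -3)² = 72
  (3 − -1)² + (6 − -3)² = 97
Minimum is attained by (-2, -4), so q lies in its Voronoi cell.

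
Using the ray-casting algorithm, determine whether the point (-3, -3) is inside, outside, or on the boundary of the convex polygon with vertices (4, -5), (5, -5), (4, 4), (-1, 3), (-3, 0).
The point (-3, -3) lies strictly outside the polygon

Cast a horizontal ray to the right from the query point and count how many polygon edges it crosses (each edge strictly once or zero times, handled with the usual half-open convention). 
Parity of crossings → even ⇒ outside.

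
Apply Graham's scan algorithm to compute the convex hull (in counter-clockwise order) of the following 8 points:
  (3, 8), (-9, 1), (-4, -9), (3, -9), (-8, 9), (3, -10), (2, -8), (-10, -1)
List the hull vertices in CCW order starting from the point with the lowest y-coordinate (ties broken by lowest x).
Hull (CCW) = [(3, -10), (3, 8), (-8, 9), (-10, -1), (-4, -9)]

Graham scan procedure:
  1. Find the pivot p₀ = point with lowest y (tie → lowest x): (3, -10).
  2. Sort the remaining points by polar angle around p₀.
  3. Walk through sorted points, maintaining a stack; pop the top while the last three entries make a non-left turn (cross product ≤ 0).
  4. Final stack is the convex hull in CCW order: (3, -10), (3, 8), (-8, 9), (-10, -1), (-4, -9).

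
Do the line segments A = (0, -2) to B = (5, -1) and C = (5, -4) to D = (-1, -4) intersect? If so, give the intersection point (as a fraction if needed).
No (intersection of containing lines falls outside at least one segment)

Parametrize and solve: t = -2, s = 5/2. At least one of these is outside [0, 1], so the segments do not intersect.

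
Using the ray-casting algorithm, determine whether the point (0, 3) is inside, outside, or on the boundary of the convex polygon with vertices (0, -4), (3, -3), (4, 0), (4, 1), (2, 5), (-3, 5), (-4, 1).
The point (0, 3) lies strictly inside the polygon

Cast a horizontal ray to the right from the query point and count how many polygon edges it crosses (each edge strictly once or zero times, handled with the usual half-open convention). 
Parity of crossings → odd ⇒ inside.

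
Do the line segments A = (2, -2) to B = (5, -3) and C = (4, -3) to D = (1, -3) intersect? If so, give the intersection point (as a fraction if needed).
No (intersection of containing lines falls outside at least one segment)

Parametrize and solve: t = 1, s = -1/3. At least one of these is outside [0, 1], so the segments do not intersect.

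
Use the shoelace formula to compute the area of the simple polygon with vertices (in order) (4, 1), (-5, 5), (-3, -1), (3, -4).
Area = 79/2

Shoelace formula: Area = (1/2) |Σ_i (x_i · y_{i+1} − x_{i+1} · y_i)| (indices mod n). Compute each cross term:
  (4)(5) − (-5)(1) = 25
  (-5)(-1) − (-3)(5) = 20
  (-3)(-4) − (3)(-1) = 15
  (3)(1) − (4)(-4) = 19
Sum = 79, so (signed) Area = 79/2 = 79/2, |Area| = 79/2.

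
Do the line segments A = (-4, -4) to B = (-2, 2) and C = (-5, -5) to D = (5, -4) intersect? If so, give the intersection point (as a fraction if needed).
No (intersection of containing lines falls outside at least one segment)

Parametrize and solve: t = -9/58, s = 2/29. At least one of these is outside [0, 1], so the segments do not intersect.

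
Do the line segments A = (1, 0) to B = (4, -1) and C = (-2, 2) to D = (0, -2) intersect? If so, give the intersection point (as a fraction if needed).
No (intersection of containing lines falls outside at least one segment)

Parametrize and solve: t = -4/5, s = 3/10. At least one of these is outside [0, 1], so the segments do not intersect.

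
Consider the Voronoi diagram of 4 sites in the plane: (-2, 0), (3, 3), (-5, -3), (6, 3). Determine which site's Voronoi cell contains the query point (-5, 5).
Nearest site = (-2, 0)

The Voronoi cell of site s contains exactly those query points closer to s than to any other site. Compute squared distances from q = (-5, 5) to each site:
  (-2 − -5)² + (0 − 5)² = 34
  (-5 − -5)² + (-3 − 5)² = 64
  (3 − -5)² + (3 − 5)² = 68
  (6 − -5)² + (3 − 5)² = 125
Minimum is attained by (-2, 0), so q lies in its Voronoi cell.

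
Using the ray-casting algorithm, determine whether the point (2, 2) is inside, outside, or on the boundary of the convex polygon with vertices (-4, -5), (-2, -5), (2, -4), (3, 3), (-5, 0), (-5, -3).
The point (2, 2) lies strictly inside the polygon

Cast a horizontal ray to the right from the query point and count how many polygon edges it crosses (each edge strictly once or zero times, handled with the usual half-open convention). 
Parity of crossings → odd ⇒ inside.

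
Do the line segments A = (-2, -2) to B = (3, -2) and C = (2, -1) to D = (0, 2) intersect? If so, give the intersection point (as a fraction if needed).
No (intersection of containing lines falls outside at least one segment)

Parametrize and solve: t = 14/15, s = -1/3. At least one of these is outside [0, 1], so the segments do not intersect.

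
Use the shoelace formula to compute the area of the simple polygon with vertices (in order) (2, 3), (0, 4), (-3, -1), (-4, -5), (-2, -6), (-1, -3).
Area = 24

Shoelace formula: Area = (1/2) |Σ_i (x_i · y_{i+1} − x_{i+1} · y_i)| (indices mod n). Compute each cross term:
  (2)(4) − (0)(3) = 8
  (0)(-1) − (-3)(4) = 12
  (-3)(-5) − (-4)(-1) = 11
  (-4)(-6) − (-2)(-5) = 14
  (-2)(-3) − (-1)(-6) = 0
  (-1)(3) − (2)(-3) = 3
Sum = 48, so (signed) Area = 48/2 = 24, |Area| = 24.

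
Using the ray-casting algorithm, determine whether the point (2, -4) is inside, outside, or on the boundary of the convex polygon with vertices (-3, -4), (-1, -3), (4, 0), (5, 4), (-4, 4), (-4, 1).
The point (2, -4) lies strictly outside the polygon

Cast a horizontal ray to the right from the query point and count how many polygon edges it crosses (each edge strictly once or zero times, handled with the usual half-open convention). 
Parity of crossings → even ⇒ outside.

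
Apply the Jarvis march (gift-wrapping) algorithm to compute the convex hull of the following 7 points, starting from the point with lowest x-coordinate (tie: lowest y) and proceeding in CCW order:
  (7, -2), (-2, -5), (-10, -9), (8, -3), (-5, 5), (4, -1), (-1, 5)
Hull (CCW) = [(-10, -9), (8, -3), (7, -2), (-1, 5), (-5, 5)]

Jarvis march: at each step, from the current hull vertex p, select the next vertex q as the point such that every other point lies strictly to the left of (or on) the directed line p → q. (Equivalently: for every other point r, the cross product (q − p) × (r − p) ≥ 0.)
Starting point (lowest x, tie lowest y): (-10, -9). Wrap until returning to start. Resulting hull: (-10, -9), (8, -3), (7, -2), (-1, 5), (-5, 5).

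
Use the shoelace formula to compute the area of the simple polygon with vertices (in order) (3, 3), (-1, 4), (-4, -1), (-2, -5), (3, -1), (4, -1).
Area = 83/2

Shoelace formula: Area = (1/2) |Σ_i (x_i · y_{i+1} − x_{i+1} · y_i)| (indices mod n). Compute each cross term:
  (3)(4) − (-1)(3) = 15
  (-1)(-1) − (-4)(4) = 17
  (-4)(-5) − (-2)(-1) = 18
  (-2)(-1) − (3)(-5) = 17
  (3)(-1) − (4)(-1) = 1
  (4)(3) − (3)(-1) = 15
Sum = 83, so (signed) Area = 83/2 = 83/2, |Area| = 83/2.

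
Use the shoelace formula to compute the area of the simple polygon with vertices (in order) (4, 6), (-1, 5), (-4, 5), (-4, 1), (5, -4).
Area = 57

Shoelace formula: Area = (1/2) |Σ_i (x_i · y_{i+1} − x_{i+1} · y_i)| (indices mod n). Compute each cross term:
  (4)(5) − (-1)(6) = 26
  (-1)(5) − (-4)(5) = 15
  (-4)(1) − (-4)(5) = 16
  (-4)(-4) − (5)(1) = 11
  (5)(6) − (4)(-4) = 46
Sum = 114, so (signed) Area = 114/2 = 57, |Area| = 57.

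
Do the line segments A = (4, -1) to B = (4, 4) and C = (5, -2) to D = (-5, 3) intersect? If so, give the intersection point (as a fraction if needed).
No (intersection of containing lines falls outside at least one segment)

Parametrize and solve: t = -1/10, s = 1/10. At least one of these is outside [0, 1], so the segments do not intersect.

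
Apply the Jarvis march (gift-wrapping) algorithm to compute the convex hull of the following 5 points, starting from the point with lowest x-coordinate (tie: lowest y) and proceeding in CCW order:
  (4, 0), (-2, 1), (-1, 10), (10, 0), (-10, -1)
Hull (CCW) = [(-10, -1), (10, 0), (-1, 10)]

Jarvis march: at each step, from the current hull vertex p, select the next vertex q as the point such that every other point lies strictly to the left of (or on) the directed line p → q. (Equivalently: for every other point r, the cross product (q − p) × (r − p) ≥ 0.)
Starting point (lowest x, tie lowest y): (-10, -1). Wrap until returning to start. Resulting hull: (-10, -1), (10, 0), (-1, 10).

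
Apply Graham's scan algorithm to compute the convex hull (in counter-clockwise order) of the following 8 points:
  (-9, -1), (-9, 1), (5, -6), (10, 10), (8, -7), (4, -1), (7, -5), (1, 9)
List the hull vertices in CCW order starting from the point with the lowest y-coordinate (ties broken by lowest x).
Hull (CCW) = [(8, -7), (10, 10), (1, 9), (-9, 1), (-9, -1), (5, -6)]

Graham scan procedure:
  1. Find the pivot p₀ = point with lowest y (tie → lowest x): (8, -7).
  2. Sort the remaining points by polar angle around p₀.
  3. Walk through sorted points, maintaining a stack; pop the top while the last three entries make a non-left turn (cross product ≤ 0).
  4. Final stack is the convex hull in CCW order: (8, -7), (10, 10), (1, 9), (-9, 1), (-9, -1), (5, -6).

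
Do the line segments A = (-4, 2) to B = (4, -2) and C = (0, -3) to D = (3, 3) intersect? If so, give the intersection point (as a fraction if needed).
Yes; intersection at (6/5, -3/5) (t = 13/20 on AB, s = 2/5 on CD)

Parametrize AB as A + t(B − A) = (-4 + 8 t, 2 + -4 t) and CD as C + s(D − C) = (0 + 3 s, -3 + 6 s). Solve the linear system for (t, s). Determinant = -60 ≠ 0, so a unique intersection of the containing lines exists. Solution: t = 13/20, s = 2/5 — both in [0, 1], so the segments cross. Intersection point: (6/5, -3/5).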